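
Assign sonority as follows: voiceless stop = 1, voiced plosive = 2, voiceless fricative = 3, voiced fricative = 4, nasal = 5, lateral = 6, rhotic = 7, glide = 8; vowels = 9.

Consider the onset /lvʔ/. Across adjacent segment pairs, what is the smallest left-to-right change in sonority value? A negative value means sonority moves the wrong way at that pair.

/l/: lateral = 6.
/v/: voiced fricative = 4.
/ʔ/: voiceless stop = 1.
/l/→/v/: change -2.
/v/→/ʔ/: change -3.
Minimum = -3.

-3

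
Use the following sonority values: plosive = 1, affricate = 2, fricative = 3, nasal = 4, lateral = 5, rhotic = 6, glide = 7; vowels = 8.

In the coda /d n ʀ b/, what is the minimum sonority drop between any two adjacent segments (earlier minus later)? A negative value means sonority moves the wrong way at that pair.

/d/ — plosive, sonority 1.
/n/ — nasal, sonority 4.
/ʀ/ — rhotic, sonority 6.
/b/ — plosive, sonority 1.
/d/→/n/: change -3.
/n/→/ʀ/: change -2.
/ʀ/→/b/: change +5.
Minimum = -3.

-3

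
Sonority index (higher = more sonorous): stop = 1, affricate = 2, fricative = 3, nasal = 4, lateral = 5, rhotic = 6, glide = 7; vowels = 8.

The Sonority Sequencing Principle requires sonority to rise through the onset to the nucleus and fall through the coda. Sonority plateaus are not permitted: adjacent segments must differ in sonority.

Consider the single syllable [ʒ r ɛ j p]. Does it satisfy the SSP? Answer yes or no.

Onset: /ʒ/ is a fricative (sonority 3), /r/ is a rhotic (sonority 6); then the nucleus /ɛ/ (sonority 8).
Onset profile 3-6-8 — rises to the nucleus.
Coda: /j/ is a glide (sonority 7), /p/ is a stop (sonority 1).
Coda profile 8-7-1 — falls from the nucleus.

yes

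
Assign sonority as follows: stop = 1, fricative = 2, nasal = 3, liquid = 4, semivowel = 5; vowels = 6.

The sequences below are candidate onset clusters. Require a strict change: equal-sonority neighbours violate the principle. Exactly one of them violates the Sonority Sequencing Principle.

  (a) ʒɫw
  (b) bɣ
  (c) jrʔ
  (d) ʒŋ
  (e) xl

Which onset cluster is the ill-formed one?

c

(a) ʒɫw: profile 2-4-5 — obeys.
(b) bɣ: profile 1-2 — obeys.
(c) jrʔ: profile 5-4-1 — violates.
(d) ʒŋ: profile 2-3 — obeys.
(e) xl: profile 2-4 — obeys.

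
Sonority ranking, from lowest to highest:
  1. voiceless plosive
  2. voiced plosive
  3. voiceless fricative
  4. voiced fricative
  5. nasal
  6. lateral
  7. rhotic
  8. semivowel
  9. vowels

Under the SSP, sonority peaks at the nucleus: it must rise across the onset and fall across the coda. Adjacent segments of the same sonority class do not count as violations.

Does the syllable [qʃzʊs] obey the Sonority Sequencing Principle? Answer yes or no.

Onset: /q/ is a voiceless plosive (sonority 1), /ʃ/ is a voiceless fricative (sonority 3), /z/ is a voiced fricative (sonority 4); then the nucleus /ʊ/ (sonority 9).
Onset profile 1-3-4-9 — rises to the nucleus.
Coda: /s/ is a voiceless fricative (sonority 3).
Coda profile 9-3 — falls from the nucleus.

yes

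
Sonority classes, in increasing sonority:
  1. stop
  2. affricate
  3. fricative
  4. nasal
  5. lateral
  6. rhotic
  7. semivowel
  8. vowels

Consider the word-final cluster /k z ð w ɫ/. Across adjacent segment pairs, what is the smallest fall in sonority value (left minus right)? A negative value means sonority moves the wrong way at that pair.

-4

/k/ is a stop (sonority 1).
/z/ is a fricative (sonority 3).
/ð/ is a fricative (sonority 3).
/w/ is a semivowel (sonority 7).
/ɫ/ is a lateral (sonority 5).
/k/→/z/: change -2.
/z/→/ð/: change +0.
/ð/→/w/: change -4.
/w/→/ɫ/: change +2.
Minimum = -4.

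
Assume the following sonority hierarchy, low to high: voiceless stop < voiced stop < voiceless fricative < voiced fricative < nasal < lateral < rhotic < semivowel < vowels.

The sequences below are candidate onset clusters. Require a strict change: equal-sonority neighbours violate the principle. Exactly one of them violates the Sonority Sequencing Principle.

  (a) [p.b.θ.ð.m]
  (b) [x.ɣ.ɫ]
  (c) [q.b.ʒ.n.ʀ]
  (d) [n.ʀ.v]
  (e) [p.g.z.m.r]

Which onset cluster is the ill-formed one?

d

(a) 1-2-3-4-5 → obeys
(b) 3-4-6 → obeys
(c) 1-2-4-5-7 → obeys
(d) 5-7-4 → violates
(e) 1-2-4-5-7 → obeys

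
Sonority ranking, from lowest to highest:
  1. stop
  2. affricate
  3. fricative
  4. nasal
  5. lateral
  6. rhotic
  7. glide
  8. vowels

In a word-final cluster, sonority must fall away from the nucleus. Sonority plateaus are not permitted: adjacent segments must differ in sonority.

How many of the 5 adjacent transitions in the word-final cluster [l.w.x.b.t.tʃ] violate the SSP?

/l/ — lateral, sonority 5.
/w/ — glide, sonority 7.
/x/ — fricative, sonority 3.
/b/ — stop, sonority 1.
/t/ — stop, sonority 1.
/tʃ/ — affricate, sonority 2.
/l/→/w/: 5→7 (does not fall) — violation.
/w/→/x/: 7→3 (falls) — ok.
/x/→/b/: 3→1 (falls) — ok.
/b/→/t/: 1→1 (plateau) — violation.
/t/→/tʃ/: 1→2 (does not fall) — violation.

3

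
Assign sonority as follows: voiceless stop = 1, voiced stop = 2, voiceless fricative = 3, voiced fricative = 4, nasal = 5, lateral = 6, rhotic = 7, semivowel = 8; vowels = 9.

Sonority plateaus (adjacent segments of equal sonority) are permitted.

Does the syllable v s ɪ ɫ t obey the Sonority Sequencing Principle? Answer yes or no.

Onset: /v/ is a voiced fricative (sonority 4), /s/ is a voiceless fricative (sonority 3); then the nucleus /ɪ/ (sonority 9).
Onset profile 4-3-9 — does not rise throughout.
Coda: /ɫ/ is a lateral (sonority 6), /t/ is a voiceless stop (sonority 1).
Coda profile 9-6-1 — falls from the nucleus.

no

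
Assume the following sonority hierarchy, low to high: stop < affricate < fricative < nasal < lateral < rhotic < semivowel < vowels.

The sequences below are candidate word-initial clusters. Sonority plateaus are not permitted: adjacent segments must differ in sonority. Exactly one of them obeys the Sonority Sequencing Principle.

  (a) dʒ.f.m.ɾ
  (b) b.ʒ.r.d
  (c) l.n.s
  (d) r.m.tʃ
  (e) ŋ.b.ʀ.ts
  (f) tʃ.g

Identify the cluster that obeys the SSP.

a

(a) 2-3-4-6 → obeys
(b) 1-3-6-1 → violates
(c) 5-4-3 → violates
(d) 6-4-2 → violates
(e) 4-1-6-2 → violates
(f) 2-1 → violates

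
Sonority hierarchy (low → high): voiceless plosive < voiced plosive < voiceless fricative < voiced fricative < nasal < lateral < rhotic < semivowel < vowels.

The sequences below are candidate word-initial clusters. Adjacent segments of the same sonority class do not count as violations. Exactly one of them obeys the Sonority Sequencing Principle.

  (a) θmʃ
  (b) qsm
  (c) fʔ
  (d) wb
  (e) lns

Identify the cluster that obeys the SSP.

(a) sonority 3-5-3: ill-formed.
(b) sonority 1-3-5: well-formed.
(c) sonority 3-1: ill-formed.
(d) sonority 8-2: ill-formed.
(e) sonority 6-5-3: ill-formed.

b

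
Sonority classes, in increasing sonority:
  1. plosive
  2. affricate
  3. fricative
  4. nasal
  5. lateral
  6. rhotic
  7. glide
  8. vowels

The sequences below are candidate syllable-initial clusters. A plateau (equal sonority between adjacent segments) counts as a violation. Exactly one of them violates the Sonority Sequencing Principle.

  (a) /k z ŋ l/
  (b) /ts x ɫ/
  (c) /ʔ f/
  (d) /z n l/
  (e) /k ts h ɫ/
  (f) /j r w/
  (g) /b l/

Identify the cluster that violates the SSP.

(a) 1-3-4-5 → obeys
(b) 2-3-5 → obeys
(c) 1-3 → obeys
(d) 3-4-5 → obeys
(e) 1-2-3-5 → obeys
(f) 7-6-7 → violates
(g) 1-5 → obeys

f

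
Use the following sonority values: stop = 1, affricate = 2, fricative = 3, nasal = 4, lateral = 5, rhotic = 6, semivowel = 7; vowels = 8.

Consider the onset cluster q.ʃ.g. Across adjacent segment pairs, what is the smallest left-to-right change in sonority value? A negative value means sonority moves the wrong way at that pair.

-2

/q/: stop = 1.
/ʃ/: fricative = 3.
/g/: stop = 1.
/q/→/ʃ/: change +2.
/ʃ/→/g/: change -2.
Minimum = -2.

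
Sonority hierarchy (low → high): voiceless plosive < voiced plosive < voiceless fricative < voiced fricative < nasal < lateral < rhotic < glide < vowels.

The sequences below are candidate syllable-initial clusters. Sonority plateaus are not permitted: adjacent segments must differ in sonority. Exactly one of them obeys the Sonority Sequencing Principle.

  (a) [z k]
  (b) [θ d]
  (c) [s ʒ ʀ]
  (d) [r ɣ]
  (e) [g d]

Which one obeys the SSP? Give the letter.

c

(a) [z k]: profile 4-1 — violates.
(b) [θ d]: profile 3-2 — violates.
(c) [s ʒ ʀ]: profile 3-4-7 — obeys.
(d) [r ɣ]: profile 7-4 — violates.
(e) [g d]: profile 2-2 — violates.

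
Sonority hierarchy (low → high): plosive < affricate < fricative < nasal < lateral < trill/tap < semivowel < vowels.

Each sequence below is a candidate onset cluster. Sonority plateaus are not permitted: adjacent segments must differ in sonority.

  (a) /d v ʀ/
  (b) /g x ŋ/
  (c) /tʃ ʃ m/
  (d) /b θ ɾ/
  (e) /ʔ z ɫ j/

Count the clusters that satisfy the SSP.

(a) sonority 1-3-6: well-formed.
(b) sonority 1-3-4: well-formed.
(c) sonority 2-3-4: well-formed.
(d) sonority 1-3-6: well-formed.
(e) sonority 1-3-5-7: well-formed.

5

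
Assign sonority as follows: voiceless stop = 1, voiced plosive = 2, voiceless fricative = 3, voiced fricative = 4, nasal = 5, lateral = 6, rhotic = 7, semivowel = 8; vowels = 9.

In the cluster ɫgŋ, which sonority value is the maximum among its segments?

6

/ɫ/ — lateral, sonority 6.
/g/ — voiced plosive, sonority 2.
/ŋ/ — nasal, sonority 5.
The maximum is 6.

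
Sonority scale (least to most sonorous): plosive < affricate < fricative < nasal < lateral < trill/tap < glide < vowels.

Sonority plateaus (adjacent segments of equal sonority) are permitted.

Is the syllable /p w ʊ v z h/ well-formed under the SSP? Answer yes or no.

Onset: /p/ is a plosive (sonority 1), /w/ is a glide (sonority 7); then the nucleus /ʊ/ (sonority 8).
Onset profile 1-7-8 — rises to the nucleus.
Coda: /v/ is a fricative (sonority 3), /z/ is a fricative (sonority 3), /h/ is a fricative (sonority 3).
Coda profile 8-3-3-3 — falls from the nucleus.

yes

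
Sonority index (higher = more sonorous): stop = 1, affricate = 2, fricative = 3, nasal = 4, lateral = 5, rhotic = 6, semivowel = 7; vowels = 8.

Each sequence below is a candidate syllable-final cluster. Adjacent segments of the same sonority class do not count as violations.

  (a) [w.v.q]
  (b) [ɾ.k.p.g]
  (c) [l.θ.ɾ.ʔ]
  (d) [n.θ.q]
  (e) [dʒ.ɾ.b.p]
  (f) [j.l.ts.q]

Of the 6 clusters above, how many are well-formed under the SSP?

4

(a) sonority 7-3-1: well-formed.
(b) sonority 6-1-1-1: well-formed.
(c) sonority 5-3-6-1: ill-formed.
(d) sonority 4-3-1: well-formed.
(e) sonority 2-6-1-1: ill-formed.
(f) sonority 7-5-2-1: well-formed.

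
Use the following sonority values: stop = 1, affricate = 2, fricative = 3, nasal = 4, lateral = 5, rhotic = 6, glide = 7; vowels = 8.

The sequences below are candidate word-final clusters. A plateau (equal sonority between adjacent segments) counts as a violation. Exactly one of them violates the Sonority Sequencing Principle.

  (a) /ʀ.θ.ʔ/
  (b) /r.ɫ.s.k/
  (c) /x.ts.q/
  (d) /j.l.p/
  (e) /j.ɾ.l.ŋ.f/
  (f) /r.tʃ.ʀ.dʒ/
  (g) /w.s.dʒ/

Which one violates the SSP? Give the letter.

(a) 6-3-1 → obeys
(b) 6-5-3-1 → obeys
(c) 3-2-1 → obeys
(d) 7-5-1 → obeys
(e) 7-6-5-4-3 → obeys
(f) 6-2-6-2 → violates
(g) 7-3-2 → obeys

f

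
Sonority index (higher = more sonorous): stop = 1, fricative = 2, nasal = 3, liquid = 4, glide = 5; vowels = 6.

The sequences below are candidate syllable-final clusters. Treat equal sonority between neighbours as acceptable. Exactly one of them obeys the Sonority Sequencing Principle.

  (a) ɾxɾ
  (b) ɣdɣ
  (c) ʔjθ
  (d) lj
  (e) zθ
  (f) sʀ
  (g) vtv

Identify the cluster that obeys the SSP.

(a) ɾxɾ: profile 4-2-4 — violates.
(b) ɣdɣ: profile 2-1-2 — violates.
(c) ʔjθ: profile 1-5-2 — violates.
(d) lj: profile 4-5 — violates.
(e) zθ: profile 2-2 — obeys.
(f) sʀ: profile 2-4 — violates.
(g) vtv: profile 2-1-2 — violates.

e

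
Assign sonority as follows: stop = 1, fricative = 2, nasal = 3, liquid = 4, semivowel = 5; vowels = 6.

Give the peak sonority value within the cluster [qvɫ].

/q/: stop = 1.
/v/: fricative = 2.
/ɫ/: liquid = 4.
The maximum is 4.

4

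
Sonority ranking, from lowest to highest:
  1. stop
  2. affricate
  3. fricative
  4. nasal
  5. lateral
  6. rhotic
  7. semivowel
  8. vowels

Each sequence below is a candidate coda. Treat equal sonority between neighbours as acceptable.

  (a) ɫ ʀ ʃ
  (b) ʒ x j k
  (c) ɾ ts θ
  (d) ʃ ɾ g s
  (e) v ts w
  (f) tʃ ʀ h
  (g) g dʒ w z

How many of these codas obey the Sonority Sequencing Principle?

(a) ɫ ʀ ʃ: profile 5-6-3 — violates.
(b) ʒ x j k: profile 3-3-7-1 — violates.
(c) ɾ ts θ: profile 6-2-3 — violates.
(d) ʃ ɾ g s: profile 3-6-1-3 — violates.
(e) v ts w: profile 3-2-7 — violates.
(f) tʃ ʀ h: profile 2-6-3 — violates.
(g) g dʒ w z: profile 1-2-7-3 — violates.

0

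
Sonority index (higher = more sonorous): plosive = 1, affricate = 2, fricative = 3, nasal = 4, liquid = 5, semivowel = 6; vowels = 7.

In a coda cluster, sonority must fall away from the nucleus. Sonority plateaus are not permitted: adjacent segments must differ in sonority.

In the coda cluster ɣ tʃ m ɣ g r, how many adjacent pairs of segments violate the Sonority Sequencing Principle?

2

/ɣ/: fricative = 3.
/tʃ/: affricate = 2.
/m/: nasal = 4.
/ɣ/: fricative = 3.
/g/: plosive = 1.
/r/: liquid = 5.
/ɣ/→/tʃ/: 3→2 (falls) — ok.
/tʃ/→/m/: 2→4 (does not fall) — violation.
/m/→/ɣ/: 4→3 (falls) — ok.
/ɣ/→/g/: 3→1 (falls) — ok.
/g/→/r/: 1→5 (does not fall) — violation.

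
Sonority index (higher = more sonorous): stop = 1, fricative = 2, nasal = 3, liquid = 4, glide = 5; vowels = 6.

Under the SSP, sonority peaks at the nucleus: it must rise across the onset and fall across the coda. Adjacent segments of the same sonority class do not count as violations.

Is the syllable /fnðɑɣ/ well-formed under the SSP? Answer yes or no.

Onset: /f/ is a fricative (sonority 2), /n/ is a nasal (sonority 3), /ð/ is a fricative (sonority 2); then the nucleus /ɑ/ (sonority 6).
Onset profile 2-3-2-6 — does not rise throughout.
Coda: /ɣ/ is a fricative (sonority 2).
Coda profile 6-2 — falls from the nucleus.

no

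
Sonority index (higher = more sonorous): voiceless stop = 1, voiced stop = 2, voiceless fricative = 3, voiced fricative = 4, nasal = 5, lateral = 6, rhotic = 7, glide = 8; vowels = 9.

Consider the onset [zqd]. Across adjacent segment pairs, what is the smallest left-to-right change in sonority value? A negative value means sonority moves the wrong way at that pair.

-3

/z/: voiced fricative = 4.
/q/: voiceless stop = 1.
/d/: voiced stop = 2.
/z/→/q/: change -3.
/q/→/d/: change +1.
Minimum = -3.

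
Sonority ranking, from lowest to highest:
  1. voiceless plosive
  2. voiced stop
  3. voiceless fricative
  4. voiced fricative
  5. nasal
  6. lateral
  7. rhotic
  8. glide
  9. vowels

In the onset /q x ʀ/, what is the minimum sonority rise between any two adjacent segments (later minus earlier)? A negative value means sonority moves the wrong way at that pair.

/q/ is a voiceless plosive (sonority 1).
/x/ is a voiceless fricative (sonority 3).
/ʀ/ is a rhotic (sonority 7).
/q/→/x/: change +2.
/x/→/ʀ/: change +4.
Minimum = 2.

2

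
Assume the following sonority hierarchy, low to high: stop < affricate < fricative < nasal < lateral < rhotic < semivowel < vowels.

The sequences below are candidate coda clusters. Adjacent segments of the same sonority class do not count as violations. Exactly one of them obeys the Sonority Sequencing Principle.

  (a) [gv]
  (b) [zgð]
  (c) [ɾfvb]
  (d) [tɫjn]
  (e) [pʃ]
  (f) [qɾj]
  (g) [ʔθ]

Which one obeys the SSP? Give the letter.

c

(a) 1-3 → violates
(b) 3-1-3 → violates
(c) 6-3-3-1 → obeys
(d) 1-5-7-4 → violates
(e) 1-3 → violates
(f) 1-6-7 → violates
(g) 1-3 → violates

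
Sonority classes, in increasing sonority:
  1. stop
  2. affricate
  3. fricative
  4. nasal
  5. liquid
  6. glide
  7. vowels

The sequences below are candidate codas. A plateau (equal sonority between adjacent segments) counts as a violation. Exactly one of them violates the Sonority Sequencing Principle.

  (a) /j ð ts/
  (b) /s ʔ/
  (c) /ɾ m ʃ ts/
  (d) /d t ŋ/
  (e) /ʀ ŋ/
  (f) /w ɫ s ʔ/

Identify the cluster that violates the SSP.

d

(a) sonority 6-3-2: well-formed.
(b) sonority 3-1: well-formed.
(c) sonority 5-4-3-2: well-formed.
(d) sonority 1-1-4: ill-formed.
(e) sonority 5-4: well-formed.
(f) sonority 6-5-3-1: well-formed.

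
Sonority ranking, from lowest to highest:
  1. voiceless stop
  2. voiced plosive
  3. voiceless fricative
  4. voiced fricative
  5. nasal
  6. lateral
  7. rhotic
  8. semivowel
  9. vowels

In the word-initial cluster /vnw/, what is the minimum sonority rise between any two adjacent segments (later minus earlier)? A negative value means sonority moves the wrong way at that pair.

/v/ — voiced fricative, sonority 4.
/n/ — nasal, sonority 5.
/w/ — semivowel, sonority 8.
/v/→/n/: change +1.
/n/→/w/: change +3.
Minimum = 1.

1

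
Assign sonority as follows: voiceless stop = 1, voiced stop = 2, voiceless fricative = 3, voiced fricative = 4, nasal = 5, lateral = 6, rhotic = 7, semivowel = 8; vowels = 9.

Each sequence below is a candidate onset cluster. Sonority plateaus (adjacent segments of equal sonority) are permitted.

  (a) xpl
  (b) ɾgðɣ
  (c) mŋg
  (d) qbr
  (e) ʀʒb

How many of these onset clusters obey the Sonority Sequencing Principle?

(a) 3-1-6 → violates
(b) 7-2-4-4 → violates
(c) 5-5-2 → violates
(d) 1-2-7 → obeys
(e) 7-4-2 → violates

1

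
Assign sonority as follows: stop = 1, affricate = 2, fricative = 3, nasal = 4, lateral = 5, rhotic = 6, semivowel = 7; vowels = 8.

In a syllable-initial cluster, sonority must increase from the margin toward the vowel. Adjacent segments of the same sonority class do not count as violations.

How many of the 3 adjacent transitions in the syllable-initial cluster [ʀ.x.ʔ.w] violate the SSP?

/ʀ/ is a rhotic (sonority 6).
/x/ is a fricative (sonority 3).
/ʔ/ is a stop (sonority 1).
/w/ is a semivowel (sonority 7).
/ʀ/→/x/: 6→3 (does not rise) — violation.
/x/→/ʔ/: 3→1 (does not rise) — violation.
/ʔ/→/w/: 1→7 (rises) — ok.

2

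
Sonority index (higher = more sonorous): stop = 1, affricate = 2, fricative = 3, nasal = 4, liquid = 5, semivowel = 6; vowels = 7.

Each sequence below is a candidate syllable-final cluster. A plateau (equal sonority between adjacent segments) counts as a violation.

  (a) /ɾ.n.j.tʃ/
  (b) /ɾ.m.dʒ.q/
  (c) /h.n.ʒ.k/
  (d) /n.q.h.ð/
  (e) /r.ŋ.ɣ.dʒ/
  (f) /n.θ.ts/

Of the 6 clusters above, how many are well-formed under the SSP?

(a) /ɾ.n.j.tʃ/: profile 5-4-6-2 — violates.
(b) /ɾ.m.dʒ.q/: profile 5-4-2-1 — obeys.
(c) /h.n.ʒ.k/: profile 3-4-3-1 — violates.
(d) /n.q.h.ð/: profile 4-1-3-3 — violates.
(e) /r.ŋ.ɣ.dʒ/: profile 5-4-3-2 — obeys.
(f) /n.θ.ts/: profile 4-3-2 — obeys.

3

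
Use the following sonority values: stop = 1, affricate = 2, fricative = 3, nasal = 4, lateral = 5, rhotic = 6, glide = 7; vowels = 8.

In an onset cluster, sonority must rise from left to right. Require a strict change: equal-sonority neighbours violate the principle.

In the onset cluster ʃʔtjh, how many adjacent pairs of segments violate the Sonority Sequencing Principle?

/ʃ/: fricative = 3.
/ʔ/: stop = 1.
/t/: stop = 1.
/j/: glide = 7.
/h/: fricative = 3.
/ʃ/→/ʔ/: 3→1 (does not rise) — violation.
/ʔ/→/t/: 1→1 (plateau) — violation.
/t/→/j/: 1→7 (rises) — ok.
/j/→/h/: 7→3 (does not rise) — violation.

3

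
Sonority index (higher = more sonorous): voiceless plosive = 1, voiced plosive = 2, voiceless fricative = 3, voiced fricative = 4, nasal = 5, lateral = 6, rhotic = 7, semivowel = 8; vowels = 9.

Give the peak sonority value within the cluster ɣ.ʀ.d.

/ɣ/ is a voiced fricative (sonority 4).
/ʀ/ is a rhotic (sonority 7).
/d/ is a voiced plosive (sonority 2).
The maximum is 7.

7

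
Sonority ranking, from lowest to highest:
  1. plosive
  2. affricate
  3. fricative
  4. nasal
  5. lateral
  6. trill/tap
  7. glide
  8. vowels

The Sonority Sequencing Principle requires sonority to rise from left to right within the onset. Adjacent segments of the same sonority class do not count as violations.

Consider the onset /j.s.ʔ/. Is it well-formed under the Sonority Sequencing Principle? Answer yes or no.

/j/: glide = 7.
/s/: fricative = 3.
/ʔ/: plosive = 1.
The profile is 7-3-1. Between /j/ (7) and /s/ (3) sonority does not rise, so the cluster violates the SSP.

no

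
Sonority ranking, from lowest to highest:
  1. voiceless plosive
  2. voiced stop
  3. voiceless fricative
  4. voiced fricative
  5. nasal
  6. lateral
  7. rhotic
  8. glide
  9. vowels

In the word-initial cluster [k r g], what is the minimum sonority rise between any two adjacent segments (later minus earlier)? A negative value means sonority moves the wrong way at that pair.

-5

/k/ — voiceless plosive, sonority 1.
/r/ — rhotic, sonority 7.
/g/ — voiced stop, sonority 2.
/k/→/r/: change +6.
/r/→/g/: change -5.
Minimum = -5.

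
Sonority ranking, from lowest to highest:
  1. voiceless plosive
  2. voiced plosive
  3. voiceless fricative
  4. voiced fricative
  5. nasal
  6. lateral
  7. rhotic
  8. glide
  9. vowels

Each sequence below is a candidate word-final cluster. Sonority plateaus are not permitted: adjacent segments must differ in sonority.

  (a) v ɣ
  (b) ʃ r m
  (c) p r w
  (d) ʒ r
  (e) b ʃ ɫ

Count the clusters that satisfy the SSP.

(a) sonority 4-4: ill-formed.
(b) sonority 3-7-5: ill-formed.
(c) sonority 1-7-8: ill-formed.
(d) sonority 4-7: ill-formed.
(e) sonority 2-3-6: ill-formed.

0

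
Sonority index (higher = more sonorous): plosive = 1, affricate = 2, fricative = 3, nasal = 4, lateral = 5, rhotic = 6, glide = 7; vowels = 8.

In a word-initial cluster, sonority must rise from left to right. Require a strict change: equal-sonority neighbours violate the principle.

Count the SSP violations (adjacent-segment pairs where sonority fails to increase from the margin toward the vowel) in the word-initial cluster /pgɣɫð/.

2

/p/ — plosive, sonority 1.
/g/ — plosive, sonority 1.
/ɣ/ — fricative, sonority 3.
/ɫ/ — lateral, sonority 5.
/ð/ — fricative, sonority 3.
/p/→/g/: 1→1 (plateau) — violation.
/g/→/ɣ/: 1→3 (rises) — ok.
/ɣ/→/ɫ/: 3→5 (rises) — ok.
/ɫ/→/ð/: 5→3 (does not rise) — violation.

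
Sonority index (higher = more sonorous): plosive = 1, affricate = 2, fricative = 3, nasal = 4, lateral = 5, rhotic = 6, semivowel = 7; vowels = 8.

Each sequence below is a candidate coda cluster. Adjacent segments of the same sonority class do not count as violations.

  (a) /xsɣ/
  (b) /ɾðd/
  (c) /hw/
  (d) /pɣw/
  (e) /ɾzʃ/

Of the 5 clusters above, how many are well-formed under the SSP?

3

(a) sonority 3-3-3: well-formed.
(b) sonority 6-3-1: well-formed.
(c) sonority 3-7: ill-formed.
(d) sonority 1-3-7: ill-formed.
(e) sonority 6-3-3: well-formed.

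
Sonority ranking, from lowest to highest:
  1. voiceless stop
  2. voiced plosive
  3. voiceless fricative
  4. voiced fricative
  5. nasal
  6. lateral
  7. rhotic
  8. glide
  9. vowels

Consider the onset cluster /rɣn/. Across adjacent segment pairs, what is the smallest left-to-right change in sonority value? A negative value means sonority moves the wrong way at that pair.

/r/ is a rhotic (sonority 7).
/ɣ/ is a voiced fricative (sonority 4).
/n/ is a nasal (sonority 5).
/r/→/ɣ/: change -3.
/ɣ/→/n/: change +1.
Minimum = -3.

-3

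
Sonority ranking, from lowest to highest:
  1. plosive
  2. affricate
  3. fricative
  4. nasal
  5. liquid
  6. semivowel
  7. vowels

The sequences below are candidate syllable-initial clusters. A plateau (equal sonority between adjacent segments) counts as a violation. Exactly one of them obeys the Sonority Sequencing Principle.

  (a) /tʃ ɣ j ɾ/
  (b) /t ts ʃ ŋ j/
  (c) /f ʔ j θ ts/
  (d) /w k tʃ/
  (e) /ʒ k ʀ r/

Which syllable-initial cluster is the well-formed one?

b

(a) sonority 2-3-6-5: ill-formed.
(b) sonority 1-2-3-4-6: well-formed.
(c) sonority 3-1-6-3-2: ill-formed.
(d) sonority 6-1-2: ill-formed.
(e) sonority 3-1-5-5: ill-formed.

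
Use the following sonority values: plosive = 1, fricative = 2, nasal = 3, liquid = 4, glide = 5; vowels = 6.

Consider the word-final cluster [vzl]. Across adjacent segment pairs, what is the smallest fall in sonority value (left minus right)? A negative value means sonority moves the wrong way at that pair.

-2

/v/ — fricative, sonority 2.
/z/ — fricative, sonority 2.
/l/ — liquid, sonority 4.
/v/→/z/: change +0.
/z/→/l/: change -2.
Minimum = -2.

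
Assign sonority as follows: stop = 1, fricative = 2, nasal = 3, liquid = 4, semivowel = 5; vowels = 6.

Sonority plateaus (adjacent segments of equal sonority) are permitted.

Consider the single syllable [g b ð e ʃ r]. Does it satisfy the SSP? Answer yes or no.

no

Onset: /g/ is a stop (sonority 1), /b/ is a stop (sonority 1), /ð/ is a fricative (sonority 2); then the nucleus /e/ (sonority 6).
Onset profile 1-1-2-6 — rises to the nucleus.
Coda: /ʃ/ is a fricative (sonority 2), /r/ is a liquid (sonority 4).
Coda profile 6-2-4 — does not fall throughout.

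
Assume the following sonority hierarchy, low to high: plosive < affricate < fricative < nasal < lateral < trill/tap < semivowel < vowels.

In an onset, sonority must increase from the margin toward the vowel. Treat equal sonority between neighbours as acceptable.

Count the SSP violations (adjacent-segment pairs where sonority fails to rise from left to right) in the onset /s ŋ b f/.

1

/s/ is a fricative (sonority 3).
/ŋ/ is a nasal (sonority 4).
/b/ is a plosive (sonority 1).
/f/ is a fricative (sonority 3).
/s/→/ŋ/: 3→4 (rises) — ok.
/ŋ/→/b/: 4→1 (does not rise) — violation.
/b/→/f/: 1→3 (rises) — ok.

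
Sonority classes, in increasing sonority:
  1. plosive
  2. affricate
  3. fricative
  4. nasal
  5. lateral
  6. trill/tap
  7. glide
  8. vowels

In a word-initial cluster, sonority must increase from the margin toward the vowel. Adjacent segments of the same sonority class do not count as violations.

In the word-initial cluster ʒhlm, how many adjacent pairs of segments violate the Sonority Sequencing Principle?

/ʒ/: fricative = 3.
/h/: fricative = 3.
/l/: lateral = 5.
/m/: nasal = 4.
/ʒ/→/h/: 3→3 (plateau, allowed) — ok.
/h/→/l/: 3→5 (rises) — ok.
/l/→/m/: 5→4 (does not rise) — violation.

1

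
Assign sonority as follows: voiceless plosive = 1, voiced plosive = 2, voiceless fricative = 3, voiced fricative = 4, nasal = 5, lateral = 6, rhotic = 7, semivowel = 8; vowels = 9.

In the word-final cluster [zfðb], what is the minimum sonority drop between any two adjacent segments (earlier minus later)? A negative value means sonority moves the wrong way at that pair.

-1

/z/ is a voiced fricative (sonority 4).
/f/ is a voiceless fricative (sonority 3).
/ð/ is a voiced fricative (sonority 4).
/b/ is a voiced plosive (sonority 2).
/z/→/f/: change +1.
/f/→/ð/: change -1.
/ð/→/b/: change +2.
Minimum = -1.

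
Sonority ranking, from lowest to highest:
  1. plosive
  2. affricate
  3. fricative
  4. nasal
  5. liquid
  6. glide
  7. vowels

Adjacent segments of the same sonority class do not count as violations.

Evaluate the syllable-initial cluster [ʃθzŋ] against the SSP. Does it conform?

/ʃ/ is a fricative (sonority 3).
/θ/ is a fricative (sonority 3).
/z/ is a fricative (sonority 3).
/ŋ/ is a nasal (sonority 4).
The profile 3-3-3-4 is non-decreasing (plateaus allowed), so the syllable-initial cluster satisfies the SSP.

yes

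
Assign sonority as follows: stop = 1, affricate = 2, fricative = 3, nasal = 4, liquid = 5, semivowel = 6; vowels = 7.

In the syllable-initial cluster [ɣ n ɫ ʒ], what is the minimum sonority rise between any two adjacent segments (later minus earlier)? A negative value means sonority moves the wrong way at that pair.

-2

/ɣ/ is a fricative (sonority 3).
/n/ is a nasal (sonority 4).
/ɫ/ is a liquid (sonority 5).
/ʒ/ is a fricative (sonority 3).
/ɣ/→/n/: change +1.
/n/→/ɫ/: change +1.
/ɫ/→/ʒ/: change -2.
Minimum = -2.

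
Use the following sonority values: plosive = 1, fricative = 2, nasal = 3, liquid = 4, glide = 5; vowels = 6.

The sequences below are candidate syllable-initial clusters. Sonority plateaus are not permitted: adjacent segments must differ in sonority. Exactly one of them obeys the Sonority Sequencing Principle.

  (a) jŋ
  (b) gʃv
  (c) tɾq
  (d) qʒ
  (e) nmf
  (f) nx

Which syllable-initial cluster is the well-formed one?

d

(a) 5-3 → violates
(b) 1-2-2 → violates
(c) 1-4-1 → violates
(d) 1-2 → obeys
(e) 3-3-2 → violates
(f) 3-2 → violates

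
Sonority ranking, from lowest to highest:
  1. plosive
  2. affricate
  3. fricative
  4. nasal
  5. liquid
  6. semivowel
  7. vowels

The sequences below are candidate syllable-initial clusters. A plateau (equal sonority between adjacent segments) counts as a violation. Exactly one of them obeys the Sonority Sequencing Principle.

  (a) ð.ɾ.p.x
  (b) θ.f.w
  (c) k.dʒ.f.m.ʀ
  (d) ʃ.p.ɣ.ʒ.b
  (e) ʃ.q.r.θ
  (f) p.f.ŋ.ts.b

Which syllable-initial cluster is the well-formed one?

c

(a) ð.ɾ.p.x: profile 3-5-1-3 — violates.
(b) θ.f.w: profile 3-3-6 — violates.
(c) k.dʒ.f.m.ʀ: profile 1-2-3-4-5 — obeys.
(d) ʃ.p.ɣ.ʒ.b: profile 3-1-3-3-1 — violates.
(e) ʃ.q.r.θ: profile 3-1-5-3 — violates.
(f) p.f.ŋ.ts.b: profile 1-3-4-2-1 — violates.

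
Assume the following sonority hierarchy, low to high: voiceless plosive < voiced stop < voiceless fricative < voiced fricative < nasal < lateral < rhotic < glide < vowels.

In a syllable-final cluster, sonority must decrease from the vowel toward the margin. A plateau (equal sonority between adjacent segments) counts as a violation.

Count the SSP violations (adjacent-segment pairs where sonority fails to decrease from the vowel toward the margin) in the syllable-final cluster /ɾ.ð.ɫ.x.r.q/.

/ɾ/ is a rhotic (sonority 7).
/ð/ is a voiced fricative (sonority 4).
/ɫ/ is a lateral (sonority 6).
/x/ is a voiceless fricative (sonority 3).
/r/ is a rhotic (sonority 7).
/q/ is a voiceless plosive (sonority 1).
/ɾ/→/ð/: 7→4 (falls) — ok.
/ð/→/ɫ/: 4→6 (does not fall) — violation.
/ɫ/→/x/: 6→3 (falls) — ok.
/x/→/r/: 3→7 (does not fall) — violation.
/r/→/q/: 7→1 (falls) — ok.

2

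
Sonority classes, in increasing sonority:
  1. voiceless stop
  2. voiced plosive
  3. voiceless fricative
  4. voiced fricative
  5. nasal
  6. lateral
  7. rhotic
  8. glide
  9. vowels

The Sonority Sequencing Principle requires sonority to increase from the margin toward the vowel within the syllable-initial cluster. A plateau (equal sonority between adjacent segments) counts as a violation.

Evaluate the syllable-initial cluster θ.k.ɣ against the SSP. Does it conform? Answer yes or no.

/θ/ is a voiceless fricative (sonority 3).
/k/ is a voiceless stop (sonority 1).
/ɣ/ is a voiced fricative (sonority 4).
The profile is 3-1-4. Between /θ/ (3) and /k/ (1) sonority does not rise, so the cluster violates the SSP.

no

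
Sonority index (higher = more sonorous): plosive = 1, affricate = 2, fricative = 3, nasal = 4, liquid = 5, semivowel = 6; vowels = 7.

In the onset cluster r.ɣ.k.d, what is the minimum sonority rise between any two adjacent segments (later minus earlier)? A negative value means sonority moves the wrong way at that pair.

/r/ is a liquid (sonority 5).
/ɣ/ is a fricative (sonority 3).
/k/ is a plosive (sonority 1).
/d/ is a plosive (sonority 1).
/r/→/ɣ/: change -2.
/ɣ/→/k/: change -2.
/k/→/d/: change +0.
Minimum = -2.

-2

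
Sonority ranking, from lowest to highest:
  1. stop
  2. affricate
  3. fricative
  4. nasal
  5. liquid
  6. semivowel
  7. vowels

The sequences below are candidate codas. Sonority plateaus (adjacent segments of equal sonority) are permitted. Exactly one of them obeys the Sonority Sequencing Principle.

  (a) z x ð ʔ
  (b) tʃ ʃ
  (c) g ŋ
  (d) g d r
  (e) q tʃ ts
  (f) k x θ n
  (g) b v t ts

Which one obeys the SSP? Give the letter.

(a) 3-3-3-1 → obeys
(b) 2-3 → violates
(c) 1-4 → violates
(d) 1-1-5 → violates
(e) 1-2-2 → violates
(f) 1-3-3-4 → violates
(g) 1-3-1-2 → violates

a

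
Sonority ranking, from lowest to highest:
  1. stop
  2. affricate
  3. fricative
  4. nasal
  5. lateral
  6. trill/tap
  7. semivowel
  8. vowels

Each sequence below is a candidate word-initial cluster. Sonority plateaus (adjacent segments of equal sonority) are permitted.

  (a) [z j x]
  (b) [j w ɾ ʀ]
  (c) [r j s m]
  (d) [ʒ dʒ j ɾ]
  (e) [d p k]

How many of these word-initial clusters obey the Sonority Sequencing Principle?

1

(a) 3-7-3 → violates
(b) 7-7-6-6 → violates
(c) 6-7-3-4 → violates
(d) 3-2-7-6 → violates
(e) 1-1-1 → obeys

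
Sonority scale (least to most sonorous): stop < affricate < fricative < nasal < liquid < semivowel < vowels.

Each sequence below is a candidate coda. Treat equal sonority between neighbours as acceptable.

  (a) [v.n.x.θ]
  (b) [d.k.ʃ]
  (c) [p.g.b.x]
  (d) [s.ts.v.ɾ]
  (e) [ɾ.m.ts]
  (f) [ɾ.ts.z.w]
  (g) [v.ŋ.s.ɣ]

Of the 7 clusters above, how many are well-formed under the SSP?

(a) 3-4-3-3 → violates
(b) 1-1-3 → violates
(c) 1-1-1-3 → violates
(d) 3-2-3-5 → violates
(e) 5-4-2 → obeys
(f) 5-2-3-6 → violates
(g) 3-4-3-3 → violates

1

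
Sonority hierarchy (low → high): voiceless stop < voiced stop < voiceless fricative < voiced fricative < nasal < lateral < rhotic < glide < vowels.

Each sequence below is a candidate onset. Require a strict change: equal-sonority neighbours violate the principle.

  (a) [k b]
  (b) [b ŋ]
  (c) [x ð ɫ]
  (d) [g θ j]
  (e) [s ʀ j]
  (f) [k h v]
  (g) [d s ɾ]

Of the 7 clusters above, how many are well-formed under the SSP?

7

(a) 1-2 → obeys
(b) 2-5 → obeys
(c) 3-4-6 → obeys
(d) 2-3-8 → obeys
(e) 3-7-8 → obeys
(f) 1-3-4 → obeys
(g) 2-3-7 → obeys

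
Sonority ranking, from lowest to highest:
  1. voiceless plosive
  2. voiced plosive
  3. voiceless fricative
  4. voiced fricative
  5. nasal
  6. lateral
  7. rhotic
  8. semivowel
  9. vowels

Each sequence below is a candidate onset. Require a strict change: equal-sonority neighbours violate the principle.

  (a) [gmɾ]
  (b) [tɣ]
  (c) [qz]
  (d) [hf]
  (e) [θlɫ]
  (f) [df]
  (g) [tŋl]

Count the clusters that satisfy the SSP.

(a) [gmɾ]: profile 2-5-7 — obeys.
(b) [tɣ]: profile 1-4 — obeys.
(c) [qz]: profile 1-4 — obeys.
(d) [hf]: profile 3-3 — violates.
(e) [θlɫ]: profile 3-6-6 — violates.
(f) [df]: profile 2-3 — obeys.
(g) [tŋl]: profile 1-5-6 — obeys.

5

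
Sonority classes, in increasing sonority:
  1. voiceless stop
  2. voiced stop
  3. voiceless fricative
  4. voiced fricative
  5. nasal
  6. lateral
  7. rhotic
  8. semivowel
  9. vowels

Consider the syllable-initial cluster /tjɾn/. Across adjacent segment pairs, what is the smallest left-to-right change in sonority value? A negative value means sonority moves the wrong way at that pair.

/t/ is a voiceless stop (sonority 1).
/j/ is a semivowel (sonority 8).
/ɾ/ is a rhotic (sonority 7).
/n/ is a nasal (sonority 5).
/t/→/j/: change +7.
/j/→/ɾ/: change -1.
/ɾ/→/n/: change -2.
Minimum = -2.

-2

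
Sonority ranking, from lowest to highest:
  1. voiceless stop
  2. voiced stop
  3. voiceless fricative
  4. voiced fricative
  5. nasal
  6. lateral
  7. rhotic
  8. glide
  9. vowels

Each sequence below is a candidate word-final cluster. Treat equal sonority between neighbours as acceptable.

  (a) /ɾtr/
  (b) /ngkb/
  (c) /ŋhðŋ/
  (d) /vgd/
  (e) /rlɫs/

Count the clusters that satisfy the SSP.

(a) 7-1-7 → violates
(b) 5-2-1-2 → violates
(c) 5-3-4-5 → violates
(d) 4-2-2 → obeys
(e) 7-6-6-3 → obeys

2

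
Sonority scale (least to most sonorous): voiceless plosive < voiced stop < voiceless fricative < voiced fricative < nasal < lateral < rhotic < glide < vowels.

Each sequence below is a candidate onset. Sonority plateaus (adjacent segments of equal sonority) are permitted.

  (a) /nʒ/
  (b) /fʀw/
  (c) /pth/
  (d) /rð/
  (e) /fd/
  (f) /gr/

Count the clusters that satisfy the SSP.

3

(a) 5-4 → violates
(b) 3-7-8 → obeys
(c) 1-1-3 → obeys
(d) 7-4 → violates
(e) 3-2 → violates
(f) 2-7 → obeys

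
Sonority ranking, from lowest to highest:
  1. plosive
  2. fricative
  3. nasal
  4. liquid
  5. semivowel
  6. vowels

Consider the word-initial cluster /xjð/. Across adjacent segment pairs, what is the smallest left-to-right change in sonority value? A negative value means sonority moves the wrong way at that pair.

/x/: fricative = 2.
/j/: semivowel = 5.
/ð/: fricative = 2.
/x/→/j/: change +3.
/j/→/ð/: change -3.
Minimum = -3.

-3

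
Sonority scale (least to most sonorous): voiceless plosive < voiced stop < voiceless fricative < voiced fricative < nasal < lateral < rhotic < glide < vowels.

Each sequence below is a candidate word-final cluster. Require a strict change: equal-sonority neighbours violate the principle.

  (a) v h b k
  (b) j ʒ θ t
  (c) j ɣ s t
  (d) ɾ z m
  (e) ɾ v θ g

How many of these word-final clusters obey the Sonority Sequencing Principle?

4

(a) sonority 4-3-2-1: well-formed.
(b) sonority 8-4-3-1: well-formed.
(c) sonority 8-4-3-1: well-formed.
(d) sonority 7-4-5: ill-formed.
(e) sonority 7-4-3-2: well-formed.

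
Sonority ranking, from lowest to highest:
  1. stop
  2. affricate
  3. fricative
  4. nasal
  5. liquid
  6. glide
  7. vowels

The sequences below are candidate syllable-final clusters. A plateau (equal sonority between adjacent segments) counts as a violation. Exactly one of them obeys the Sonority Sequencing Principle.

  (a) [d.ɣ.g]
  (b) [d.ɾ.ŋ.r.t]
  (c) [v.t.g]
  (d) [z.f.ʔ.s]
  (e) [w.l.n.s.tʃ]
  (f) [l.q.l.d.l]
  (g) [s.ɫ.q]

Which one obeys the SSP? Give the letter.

e

(a) sonority 1-3-1: ill-formed.
(b) sonority 1-5-4-5-1: ill-formed.
(c) sonority 3-1-1: ill-formed.
(d) sonority 3-3-1-3: ill-formed.
(e) sonority 6-5-4-3-2: well-formed.
(f) sonority 5-1-5-1-5: ill-formed.
(g) sonority 3-5-1: ill-formed.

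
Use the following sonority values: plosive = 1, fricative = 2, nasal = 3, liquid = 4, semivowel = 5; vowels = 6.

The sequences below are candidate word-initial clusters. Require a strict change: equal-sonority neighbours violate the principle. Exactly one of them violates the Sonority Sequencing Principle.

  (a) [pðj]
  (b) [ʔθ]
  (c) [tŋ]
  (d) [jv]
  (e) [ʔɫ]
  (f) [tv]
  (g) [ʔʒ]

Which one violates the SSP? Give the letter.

d

(a) [pðj]: profile 1-2-5 — obeys.
(b) [ʔθ]: profile 1-2 — obeys.
(c) [tŋ]: profile 1-3 — obeys.
(d) [jv]: profile 5-2 — violates.
(e) [ʔɫ]: profile 1-4 — obeys.
(f) [tv]: profile 1-2 — obeys.
(g) [ʔʒ]: profile 1-2 — obeys.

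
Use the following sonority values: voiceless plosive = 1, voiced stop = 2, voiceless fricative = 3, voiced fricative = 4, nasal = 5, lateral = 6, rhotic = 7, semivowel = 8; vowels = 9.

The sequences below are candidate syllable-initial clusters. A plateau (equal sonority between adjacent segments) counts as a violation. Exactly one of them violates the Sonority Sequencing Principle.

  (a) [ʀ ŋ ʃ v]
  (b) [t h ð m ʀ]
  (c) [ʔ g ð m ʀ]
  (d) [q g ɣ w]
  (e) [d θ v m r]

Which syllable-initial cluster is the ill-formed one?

a

(a) 7-5-3-4 → violates
(b) 1-3-4-5-7 → obeys
(c) 1-2-4-5-7 → obeys
(d) 1-2-4-8 → obeys
(e) 2-3-4-5-7 → obeys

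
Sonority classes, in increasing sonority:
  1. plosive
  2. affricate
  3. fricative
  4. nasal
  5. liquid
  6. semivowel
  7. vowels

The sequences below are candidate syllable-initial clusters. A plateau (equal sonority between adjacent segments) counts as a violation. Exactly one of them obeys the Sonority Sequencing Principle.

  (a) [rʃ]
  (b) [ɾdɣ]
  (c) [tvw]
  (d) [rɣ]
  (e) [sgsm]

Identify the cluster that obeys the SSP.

(a) sonority 5-3: ill-formed.
(b) sonority 5-1-3: ill-formed.
(c) sonority 1-3-6: well-formed.
(d) sonority 5-3: ill-formed.
(e) sonority 3-1-3-4: ill-formed.

c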